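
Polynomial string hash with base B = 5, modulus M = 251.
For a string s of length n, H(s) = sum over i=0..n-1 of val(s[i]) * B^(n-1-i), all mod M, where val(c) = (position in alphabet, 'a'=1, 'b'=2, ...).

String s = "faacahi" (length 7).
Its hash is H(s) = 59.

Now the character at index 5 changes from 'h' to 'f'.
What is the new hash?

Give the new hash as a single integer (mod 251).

val('h') = 8, val('f') = 6
Position k = 5, exponent = n-1-k = 1
B^1 mod M = 5^1 mod 251 = 5
Delta = (6 - 8) * 5 mod 251 = 241
New hash = (59 + 241) mod 251 = 49

Answer: 49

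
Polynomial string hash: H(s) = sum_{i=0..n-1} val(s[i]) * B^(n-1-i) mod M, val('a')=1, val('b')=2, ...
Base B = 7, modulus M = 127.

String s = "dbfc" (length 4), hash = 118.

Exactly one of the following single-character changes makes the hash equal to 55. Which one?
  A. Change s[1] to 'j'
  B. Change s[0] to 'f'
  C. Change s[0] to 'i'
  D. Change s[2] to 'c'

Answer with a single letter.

Option A: s[1]='b'->'j', delta=(10-2)*7^2 mod 127 = 11, hash=118+11 mod 127 = 2
Option B: s[0]='d'->'f', delta=(6-4)*7^3 mod 127 = 51, hash=118+51 mod 127 = 42
Option C: s[0]='d'->'i', delta=(9-4)*7^3 mod 127 = 64, hash=118+64 mod 127 = 55 <-- target
Option D: s[2]='f'->'c', delta=(3-6)*7^1 mod 127 = 106, hash=118+106 mod 127 = 97

Answer: C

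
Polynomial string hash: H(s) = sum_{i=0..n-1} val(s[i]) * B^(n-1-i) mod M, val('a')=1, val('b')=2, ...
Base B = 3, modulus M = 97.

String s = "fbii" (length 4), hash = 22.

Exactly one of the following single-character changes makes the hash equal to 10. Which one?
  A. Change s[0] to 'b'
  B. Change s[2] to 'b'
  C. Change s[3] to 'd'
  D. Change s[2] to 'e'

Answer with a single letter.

Option A: s[0]='f'->'b', delta=(2-6)*3^3 mod 97 = 86, hash=22+86 mod 97 = 11
Option B: s[2]='i'->'b', delta=(2-9)*3^1 mod 97 = 76, hash=22+76 mod 97 = 1
Option C: s[3]='i'->'d', delta=(4-9)*3^0 mod 97 = 92, hash=22+92 mod 97 = 17
Option D: s[2]='i'->'e', delta=(5-9)*3^1 mod 97 = 85, hash=22+85 mod 97 = 10 <-- target

Answer: D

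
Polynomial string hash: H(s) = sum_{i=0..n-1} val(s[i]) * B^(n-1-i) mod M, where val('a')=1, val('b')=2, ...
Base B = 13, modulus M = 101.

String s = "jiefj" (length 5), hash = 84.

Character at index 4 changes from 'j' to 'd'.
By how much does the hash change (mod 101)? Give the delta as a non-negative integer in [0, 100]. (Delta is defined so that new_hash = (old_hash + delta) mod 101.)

Delta formula: (val(new) - val(old)) * B^(n-1-k) mod M
  val('d') - val('j') = 4 - 10 = -6
  B^(n-1-k) = 13^0 mod 101 = 1
  Delta = -6 * 1 mod 101 = 95

Answer: 95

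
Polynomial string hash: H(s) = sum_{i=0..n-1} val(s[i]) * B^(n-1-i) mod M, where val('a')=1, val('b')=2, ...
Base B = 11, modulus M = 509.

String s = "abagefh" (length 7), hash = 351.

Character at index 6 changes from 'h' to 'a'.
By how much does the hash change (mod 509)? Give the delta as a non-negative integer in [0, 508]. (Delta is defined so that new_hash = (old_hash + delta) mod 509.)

Delta formula: (val(new) - val(old)) * B^(n-1-k) mod M
  val('a') - val('h') = 1 - 8 = -7
  B^(n-1-k) = 11^0 mod 509 = 1
  Delta = -7 * 1 mod 509 = 502

Answer: 502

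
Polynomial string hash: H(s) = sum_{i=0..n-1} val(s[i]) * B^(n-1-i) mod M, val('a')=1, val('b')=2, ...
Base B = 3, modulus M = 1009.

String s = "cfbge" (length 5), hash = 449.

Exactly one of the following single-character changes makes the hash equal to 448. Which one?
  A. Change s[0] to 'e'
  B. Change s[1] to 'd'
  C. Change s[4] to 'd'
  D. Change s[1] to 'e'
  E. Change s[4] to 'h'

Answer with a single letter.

Answer: C

Derivation:
Option A: s[0]='c'->'e', delta=(5-3)*3^4 mod 1009 = 162, hash=449+162 mod 1009 = 611
Option B: s[1]='f'->'d', delta=(4-6)*3^3 mod 1009 = 955, hash=449+955 mod 1009 = 395
Option C: s[4]='e'->'d', delta=(4-5)*3^0 mod 1009 = 1008, hash=449+1008 mod 1009 = 448 <-- target
Option D: s[1]='f'->'e', delta=(5-6)*3^3 mod 1009 = 982, hash=449+982 mod 1009 = 422
Option E: s[4]='e'->'h', delta=(8-5)*3^0 mod 1009 = 3, hash=449+3 mod 1009 = 452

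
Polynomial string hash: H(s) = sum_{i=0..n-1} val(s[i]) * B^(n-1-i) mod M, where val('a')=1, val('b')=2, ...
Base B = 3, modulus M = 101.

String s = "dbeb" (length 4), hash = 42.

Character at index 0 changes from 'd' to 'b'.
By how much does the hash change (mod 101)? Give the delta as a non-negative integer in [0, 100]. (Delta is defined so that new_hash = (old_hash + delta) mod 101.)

Delta formula: (val(new) - val(old)) * B^(n-1-k) mod M
  val('b') - val('d') = 2 - 4 = -2
  B^(n-1-k) = 3^3 mod 101 = 27
  Delta = -2 * 27 mod 101 = 47

Answer: 47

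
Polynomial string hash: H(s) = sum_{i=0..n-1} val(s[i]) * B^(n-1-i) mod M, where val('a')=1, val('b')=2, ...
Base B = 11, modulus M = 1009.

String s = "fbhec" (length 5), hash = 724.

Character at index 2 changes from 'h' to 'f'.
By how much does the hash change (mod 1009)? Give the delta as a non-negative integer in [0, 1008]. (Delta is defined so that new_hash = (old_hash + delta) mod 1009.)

Delta formula: (val(new) - val(old)) * B^(n-1-k) mod M
  val('f') - val('h') = 6 - 8 = -2
  B^(n-1-k) = 11^2 mod 1009 = 121
  Delta = -2 * 121 mod 1009 = 767

Answer: 767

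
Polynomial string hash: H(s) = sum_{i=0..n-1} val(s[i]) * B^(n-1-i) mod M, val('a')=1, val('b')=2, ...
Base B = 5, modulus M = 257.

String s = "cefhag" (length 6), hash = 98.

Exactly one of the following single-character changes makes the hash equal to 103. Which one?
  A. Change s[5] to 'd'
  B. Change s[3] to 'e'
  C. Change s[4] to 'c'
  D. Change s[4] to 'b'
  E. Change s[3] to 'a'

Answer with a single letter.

Answer: D

Derivation:
Option A: s[5]='g'->'d', delta=(4-7)*5^0 mod 257 = 254, hash=98+254 mod 257 = 95
Option B: s[3]='h'->'e', delta=(5-8)*5^2 mod 257 = 182, hash=98+182 mod 257 = 23
Option C: s[4]='a'->'c', delta=(3-1)*5^1 mod 257 = 10, hash=98+10 mod 257 = 108
Option D: s[4]='a'->'b', delta=(2-1)*5^1 mod 257 = 5, hash=98+5 mod 257 = 103 <-- target
Option E: s[3]='h'->'a', delta=(1-8)*5^2 mod 257 = 82, hash=98+82 mod 257 = 180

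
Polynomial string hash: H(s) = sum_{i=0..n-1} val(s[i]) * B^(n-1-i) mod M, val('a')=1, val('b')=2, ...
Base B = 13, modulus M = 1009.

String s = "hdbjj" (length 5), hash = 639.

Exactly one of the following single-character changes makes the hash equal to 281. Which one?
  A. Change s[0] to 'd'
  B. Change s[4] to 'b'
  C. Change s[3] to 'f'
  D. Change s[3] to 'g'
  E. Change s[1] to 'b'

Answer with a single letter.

Option A: s[0]='h'->'d', delta=(4-8)*13^4 mod 1009 = 782, hash=639+782 mod 1009 = 412
Option B: s[4]='j'->'b', delta=(2-10)*13^0 mod 1009 = 1001, hash=639+1001 mod 1009 = 631
Option C: s[3]='j'->'f', delta=(6-10)*13^1 mod 1009 = 957, hash=639+957 mod 1009 = 587
Option D: s[3]='j'->'g', delta=(7-10)*13^1 mod 1009 = 970, hash=639+970 mod 1009 = 600
Option E: s[1]='d'->'b', delta=(2-4)*13^3 mod 1009 = 651, hash=639+651 mod 1009 = 281 <-- target

Answer: E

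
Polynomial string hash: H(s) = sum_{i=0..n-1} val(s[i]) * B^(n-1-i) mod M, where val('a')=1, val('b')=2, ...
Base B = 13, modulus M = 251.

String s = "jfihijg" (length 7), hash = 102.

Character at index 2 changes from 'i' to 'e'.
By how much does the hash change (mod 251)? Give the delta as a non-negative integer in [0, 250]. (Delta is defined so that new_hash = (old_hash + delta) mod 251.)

Delta formula: (val(new) - val(old)) * B^(n-1-k) mod M
  val('e') - val('i') = 5 - 9 = -4
  B^(n-1-k) = 13^4 mod 251 = 198
  Delta = -4 * 198 mod 251 = 212

Answer: 212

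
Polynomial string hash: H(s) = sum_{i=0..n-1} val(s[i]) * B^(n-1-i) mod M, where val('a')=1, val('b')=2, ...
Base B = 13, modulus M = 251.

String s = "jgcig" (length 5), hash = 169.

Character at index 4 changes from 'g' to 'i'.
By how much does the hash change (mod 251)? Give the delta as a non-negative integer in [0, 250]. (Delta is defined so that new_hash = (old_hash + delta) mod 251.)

Answer: 2

Derivation:
Delta formula: (val(new) - val(old)) * B^(n-1-k) mod M
  val('i') - val('g') = 9 - 7 = 2
  B^(n-1-k) = 13^0 mod 251 = 1
  Delta = 2 * 1 mod 251 = 2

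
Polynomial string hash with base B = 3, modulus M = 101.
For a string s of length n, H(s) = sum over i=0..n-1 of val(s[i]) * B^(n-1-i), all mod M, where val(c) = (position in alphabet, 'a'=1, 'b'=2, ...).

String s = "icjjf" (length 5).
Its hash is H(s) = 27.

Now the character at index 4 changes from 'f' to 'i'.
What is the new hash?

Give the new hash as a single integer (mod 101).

Answer: 30

Derivation:
val('f') = 6, val('i') = 9
Position k = 4, exponent = n-1-k = 0
B^0 mod M = 3^0 mod 101 = 1
Delta = (9 - 6) * 1 mod 101 = 3
New hash = (27 + 3) mod 101 = 30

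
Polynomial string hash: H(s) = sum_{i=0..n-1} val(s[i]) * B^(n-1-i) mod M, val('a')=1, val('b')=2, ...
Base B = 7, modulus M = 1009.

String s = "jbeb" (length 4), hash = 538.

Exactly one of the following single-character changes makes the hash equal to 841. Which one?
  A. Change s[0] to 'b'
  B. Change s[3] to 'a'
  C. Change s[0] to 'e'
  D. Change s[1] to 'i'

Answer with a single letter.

Option A: s[0]='j'->'b', delta=(2-10)*7^3 mod 1009 = 283, hash=538+283 mod 1009 = 821
Option B: s[3]='b'->'a', delta=(1-2)*7^0 mod 1009 = 1008, hash=538+1008 mod 1009 = 537
Option C: s[0]='j'->'e', delta=(5-10)*7^3 mod 1009 = 303, hash=538+303 mod 1009 = 841 <-- target
Option D: s[1]='b'->'i', delta=(9-2)*7^2 mod 1009 = 343, hash=538+343 mod 1009 = 881

Answer: C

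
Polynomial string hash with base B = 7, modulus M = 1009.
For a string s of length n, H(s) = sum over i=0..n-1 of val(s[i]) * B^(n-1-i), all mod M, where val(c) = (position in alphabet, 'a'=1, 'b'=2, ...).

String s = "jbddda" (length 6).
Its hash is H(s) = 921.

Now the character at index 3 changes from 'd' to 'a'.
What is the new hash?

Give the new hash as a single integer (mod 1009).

Answer: 774

Derivation:
val('d') = 4, val('a') = 1
Position k = 3, exponent = n-1-k = 2
B^2 mod M = 7^2 mod 1009 = 49
Delta = (1 - 4) * 49 mod 1009 = 862
New hash = (921 + 862) mod 1009 = 774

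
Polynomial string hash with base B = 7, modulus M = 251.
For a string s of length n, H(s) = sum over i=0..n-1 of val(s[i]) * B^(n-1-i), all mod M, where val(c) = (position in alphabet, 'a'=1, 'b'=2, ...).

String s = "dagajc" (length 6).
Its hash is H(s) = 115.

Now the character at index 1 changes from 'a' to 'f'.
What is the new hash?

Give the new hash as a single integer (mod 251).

Answer: 72

Derivation:
val('a') = 1, val('f') = 6
Position k = 1, exponent = n-1-k = 4
B^4 mod M = 7^4 mod 251 = 142
Delta = (6 - 1) * 142 mod 251 = 208
New hash = (115 + 208) mod 251 = 72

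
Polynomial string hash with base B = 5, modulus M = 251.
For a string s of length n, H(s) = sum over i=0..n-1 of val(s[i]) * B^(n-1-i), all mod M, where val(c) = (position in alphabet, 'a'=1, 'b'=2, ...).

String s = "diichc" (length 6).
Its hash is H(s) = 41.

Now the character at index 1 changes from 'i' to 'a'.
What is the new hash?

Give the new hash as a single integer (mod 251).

val('i') = 9, val('a') = 1
Position k = 1, exponent = n-1-k = 4
B^4 mod M = 5^4 mod 251 = 123
Delta = (1 - 9) * 123 mod 251 = 20
New hash = (41 + 20) mod 251 = 61

Answer: 61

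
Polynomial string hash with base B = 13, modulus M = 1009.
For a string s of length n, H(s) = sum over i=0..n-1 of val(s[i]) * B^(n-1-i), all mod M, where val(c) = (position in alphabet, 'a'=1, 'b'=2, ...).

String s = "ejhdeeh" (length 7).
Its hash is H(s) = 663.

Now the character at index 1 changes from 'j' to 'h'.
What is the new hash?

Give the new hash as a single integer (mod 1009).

val('j') = 10, val('h') = 8
Position k = 1, exponent = n-1-k = 5
B^5 mod M = 13^5 mod 1009 = 990
Delta = (8 - 10) * 990 mod 1009 = 38
New hash = (663 + 38) mod 1009 = 701

Answer: 701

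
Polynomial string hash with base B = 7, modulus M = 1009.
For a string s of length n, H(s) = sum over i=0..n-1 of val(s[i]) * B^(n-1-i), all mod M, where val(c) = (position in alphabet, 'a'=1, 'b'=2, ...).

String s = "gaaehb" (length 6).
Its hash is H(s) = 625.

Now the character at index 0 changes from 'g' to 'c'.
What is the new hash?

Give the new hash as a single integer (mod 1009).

Answer: 1000

Derivation:
val('g') = 7, val('c') = 3
Position k = 0, exponent = n-1-k = 5
B^5 mod M = 7^5 mod 1009 = 663
Delta = (3 - 7) * 663 mod 1009 = 375
New hash = (625 + 375) mod 1009 = 1000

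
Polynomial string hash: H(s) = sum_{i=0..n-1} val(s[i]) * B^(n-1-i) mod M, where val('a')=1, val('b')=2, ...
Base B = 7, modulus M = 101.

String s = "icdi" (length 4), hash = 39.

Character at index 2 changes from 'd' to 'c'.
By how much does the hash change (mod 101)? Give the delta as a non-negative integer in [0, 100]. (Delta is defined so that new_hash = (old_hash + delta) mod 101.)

Answer: 94

Derivation:
Delta formula: (val(new) - val(old)) * B^(n-1-k) mod M
  val('c') - val('d') = 3 - 4 = -1
  B^(n-1-k) = 7^1 mod 101 = 7
  Delta = -1 * 7 mod 101 = 94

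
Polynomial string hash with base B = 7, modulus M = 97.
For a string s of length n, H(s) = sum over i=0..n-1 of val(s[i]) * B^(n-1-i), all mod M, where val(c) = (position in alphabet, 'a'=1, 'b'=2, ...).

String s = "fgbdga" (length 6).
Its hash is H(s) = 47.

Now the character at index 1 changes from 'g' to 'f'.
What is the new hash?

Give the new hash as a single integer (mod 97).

val('g') = 7, val('f') = 6
Position k = 1, exponent = n-1-k = 4
B^4 mod M = 7^4 mod 97 = 73
Delta = (6 - 7) * 73 mod 97 = 24
New hash = (47 + 24) mod 97 = 71

Answer: 71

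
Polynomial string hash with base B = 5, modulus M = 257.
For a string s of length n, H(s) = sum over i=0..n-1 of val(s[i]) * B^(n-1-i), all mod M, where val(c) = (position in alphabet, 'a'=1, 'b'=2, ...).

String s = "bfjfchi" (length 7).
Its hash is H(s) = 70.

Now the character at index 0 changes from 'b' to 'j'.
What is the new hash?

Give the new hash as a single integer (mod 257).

Answer: 168

Derivation:
val('b') = 2, val('j') = 10
Position k = 0, exponent = n-1-k = 6
B^6 mod M = 5^6 mod 257 = 205
Delta = (10 - 2) * 205 mod 257 = 98
New hash = (70 + 98) mod 257 = 168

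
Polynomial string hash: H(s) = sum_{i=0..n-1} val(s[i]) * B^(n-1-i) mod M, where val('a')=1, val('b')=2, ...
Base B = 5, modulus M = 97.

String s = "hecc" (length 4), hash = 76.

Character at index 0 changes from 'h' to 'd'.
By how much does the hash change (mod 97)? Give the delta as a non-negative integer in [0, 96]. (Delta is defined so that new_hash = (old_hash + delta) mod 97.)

Delta formula: (val(new) - val(old)) * B^(n-1-k) mod M
  val('d') - val('h') = 4 - 8 = -4
  B^(n-1-k) = 5^3 mod 97 = 28
  Delta = -4 * 28 mod 97 = 82

Answer: 82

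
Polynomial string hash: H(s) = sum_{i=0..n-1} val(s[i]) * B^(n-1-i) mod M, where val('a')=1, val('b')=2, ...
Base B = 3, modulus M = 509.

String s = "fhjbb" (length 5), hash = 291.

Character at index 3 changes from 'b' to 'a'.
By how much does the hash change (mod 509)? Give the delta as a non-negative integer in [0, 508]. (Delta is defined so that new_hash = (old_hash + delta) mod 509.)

Delta formula: (val(new) - val(old)) * B^(n-1-k) mod M
  val('a') - val('b') = 1 - 2 = -1
  B^(n-1-k) = 3^1 mod 509 = 3
  Delta = -1 * 3 mod 509 = 506

Answer: 506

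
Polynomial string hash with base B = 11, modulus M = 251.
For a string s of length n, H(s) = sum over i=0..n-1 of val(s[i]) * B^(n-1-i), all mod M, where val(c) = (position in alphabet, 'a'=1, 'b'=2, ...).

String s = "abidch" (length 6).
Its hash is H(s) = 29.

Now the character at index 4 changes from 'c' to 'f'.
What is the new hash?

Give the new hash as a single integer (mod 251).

val('c') = 3, val('f') = 6
Position k = 4, exponent = n-1-k = 1
B^1 mod M = 11^1 mod 251 = 11
Delta = (6 - 3) * 11 mod 251 = 33
New hash = (29 + 33) mod 251 = 62

Answer: 62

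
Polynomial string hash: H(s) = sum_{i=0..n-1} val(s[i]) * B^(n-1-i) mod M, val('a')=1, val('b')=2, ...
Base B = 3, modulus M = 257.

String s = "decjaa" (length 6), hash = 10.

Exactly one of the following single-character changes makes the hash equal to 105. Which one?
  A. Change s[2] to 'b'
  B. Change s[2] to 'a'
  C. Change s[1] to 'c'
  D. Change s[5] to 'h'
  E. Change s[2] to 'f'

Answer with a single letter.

Option A: s[2]='c'->'b', delta=(2-3)*3^3 mod 257 = 230, hash=10+230 mod 257 = 240
Option B: s[2]='c'->'a', delta=(1-3)*3^3 mod 257 = 203, hash=10+203 mod 257 = 213
Option C: s[1]='e'->'c', delta=(3-5)*3^4 mod 257 = 95, hash=10+95 mod 257 = 105 <-- target
Option D: s[5]='a'->'h', delta=(8-1)*3^0 mod 257 = 7, hash=10+7 mod 257 = 17
Option E: s[2]='c'->'f', delta=(6-3)*3^3 mod 257 = 81, hash=10+81 mod 257 = 91

Answer: C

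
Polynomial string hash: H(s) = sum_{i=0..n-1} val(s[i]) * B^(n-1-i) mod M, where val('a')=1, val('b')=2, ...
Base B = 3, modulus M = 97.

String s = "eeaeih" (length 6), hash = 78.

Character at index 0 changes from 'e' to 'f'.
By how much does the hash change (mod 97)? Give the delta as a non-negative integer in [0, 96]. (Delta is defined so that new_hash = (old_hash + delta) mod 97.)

Delta formula: (val(new) - val(old)) * B^(n-1-k) mod M
  val('f') - val('e') = 6 - 5 = 1
  B^(n-1-k) = 3^5 mod 97 = 49
  Delta = 1 * 49 mod 97 = 49

Answer: 49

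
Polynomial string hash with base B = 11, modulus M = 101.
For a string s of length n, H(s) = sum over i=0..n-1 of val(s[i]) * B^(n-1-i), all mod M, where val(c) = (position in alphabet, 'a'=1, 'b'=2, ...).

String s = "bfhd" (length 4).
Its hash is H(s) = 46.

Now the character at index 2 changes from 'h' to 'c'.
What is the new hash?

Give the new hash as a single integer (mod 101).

val('h') = 8, val('c') = 3
Position k = 2, exponent = n-1-k = 1
B^1 mod M = 11^1 mod 101 = 11
Delta = (3 - 8) * 11 mod 101 = 46
New hash = (46 + 46) mod 101 = 92

Answer: 92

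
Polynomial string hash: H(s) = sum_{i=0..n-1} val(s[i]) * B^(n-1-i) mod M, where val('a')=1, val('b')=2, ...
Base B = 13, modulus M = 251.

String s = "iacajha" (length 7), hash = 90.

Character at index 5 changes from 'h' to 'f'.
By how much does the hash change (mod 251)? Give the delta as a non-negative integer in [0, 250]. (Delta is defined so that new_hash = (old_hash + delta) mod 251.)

Answer: 225

Derivation:
Delta formula: (val(new) - val(old)) * B^(n-1-k) mod M
  val('f') - val('h') = 6 - 8 = -2
  B^(n-1-k) = 13^1 mod 251 = 13
  Delta = -2 * 13 mod 251 = 225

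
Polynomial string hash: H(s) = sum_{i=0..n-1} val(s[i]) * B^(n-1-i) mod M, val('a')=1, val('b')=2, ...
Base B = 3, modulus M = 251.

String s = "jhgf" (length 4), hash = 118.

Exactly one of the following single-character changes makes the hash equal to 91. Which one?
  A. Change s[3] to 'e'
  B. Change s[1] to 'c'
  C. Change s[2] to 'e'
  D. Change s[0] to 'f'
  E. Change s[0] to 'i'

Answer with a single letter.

Option A: s[3]='f'->'e', delta=(5-6)*3^0 mod 251 = 250, hash=118+250 mod 251 = 117
Option B: s[1]='h'->'c', delta=(3-8)*3^2 mod 251 = 206, hash=118+206 mod 251 = 73
Option C: s[2]='g'->'e', delta=(5-7)*3^1 mod 251 = 245, hash=118+245 mod 251 = 112
Option D: s[0]='j'->'f', delta=(6-10)*3^3 mod 251 = 143, hash=118+143 mod 251 = 10
Option E: s[0]='j'->'i', delta=(9-10)*3^3 mod 251 = 224, hash=118+224 mod 251 = 91 <-- target

Answer: E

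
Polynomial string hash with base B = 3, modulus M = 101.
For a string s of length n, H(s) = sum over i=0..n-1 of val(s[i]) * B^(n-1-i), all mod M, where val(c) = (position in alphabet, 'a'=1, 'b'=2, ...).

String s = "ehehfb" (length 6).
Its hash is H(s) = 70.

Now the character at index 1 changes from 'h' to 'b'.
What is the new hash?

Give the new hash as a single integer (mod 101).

val('h') = 8, val('b') = 2
Position k = 1, exponent = n-1-k = 4
B^4 mod M = 3^4 mod 101 = 81
Delta = (2 - 8) * 81 mod 101 = 19
New hash = (70 + 19) mod 101 = 89

Answer: 89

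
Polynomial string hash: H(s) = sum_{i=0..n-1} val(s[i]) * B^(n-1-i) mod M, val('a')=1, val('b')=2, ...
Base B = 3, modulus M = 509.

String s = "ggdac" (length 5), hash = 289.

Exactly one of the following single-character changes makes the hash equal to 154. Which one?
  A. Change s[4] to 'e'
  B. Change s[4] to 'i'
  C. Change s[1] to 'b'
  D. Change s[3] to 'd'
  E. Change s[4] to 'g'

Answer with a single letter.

Option A: s[4]='c'->'e', delta=(5-3)*3^0 mod 509 = 2, hash=289+2 mod 509 = 291
Option B: s[4]='c'->'i', delta=(9-3)*3^0 mod 509 = 6, hash=289+6 mod 509 = 295
Option C: s[1]='g'->'b', delta=(2-7)*3^3 mod 509 = 374, hash=289+374 mod 509 = 154 <-- target
Option D: s[3]='a'->'d', delta=(4-1)*3^1 mod 509 = 9, hash=289+9 mod 509 = 298
Option E: s[4]='c'->'g', delta=(7-3)*3^0 mod 509 = 4, hash=289+4 mod 509 = 293

Answer: C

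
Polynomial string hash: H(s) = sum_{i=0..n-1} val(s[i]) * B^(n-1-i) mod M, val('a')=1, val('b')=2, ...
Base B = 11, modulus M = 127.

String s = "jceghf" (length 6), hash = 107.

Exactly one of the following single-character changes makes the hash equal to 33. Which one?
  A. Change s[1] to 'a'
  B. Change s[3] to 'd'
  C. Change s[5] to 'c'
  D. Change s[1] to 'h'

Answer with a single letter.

Answer: D

Derivation:
Option A: s[1]='c'->'a', delta=(1-3)*11^4 mod 127 = 55, hash=107+55 mod 127 = 35
Option B: s[3]='g'->'d', delta=(4-7)*11^2 mod 127 = 18, hash=107+18 mod 127 = 125
Option C: s[5]='f'->'c', delta=(3-6)*11^0 mod 127 = 124, hash=107+124 mod 127 = 104
Option D: s[1]='c'->'h', delta=(8-3)*11^4 mod 127 = 53, hash=107+53 mod 127 = 33 <-- target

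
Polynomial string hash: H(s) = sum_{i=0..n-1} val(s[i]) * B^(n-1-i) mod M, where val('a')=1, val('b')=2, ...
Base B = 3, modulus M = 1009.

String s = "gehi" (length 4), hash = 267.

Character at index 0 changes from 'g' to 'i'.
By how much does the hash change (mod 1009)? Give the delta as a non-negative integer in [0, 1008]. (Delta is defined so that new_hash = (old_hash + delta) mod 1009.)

Answer: 54

Derivation:
Delta formula: (val(new) - val(old)) * B^(n-1-k) mod M
  val('i') - val('g') = 9 - 7 = 2
  B^(n-1-k) = 3^3 mod 1009 = 27
  Delta = 2 * 27 mod 1009 = 54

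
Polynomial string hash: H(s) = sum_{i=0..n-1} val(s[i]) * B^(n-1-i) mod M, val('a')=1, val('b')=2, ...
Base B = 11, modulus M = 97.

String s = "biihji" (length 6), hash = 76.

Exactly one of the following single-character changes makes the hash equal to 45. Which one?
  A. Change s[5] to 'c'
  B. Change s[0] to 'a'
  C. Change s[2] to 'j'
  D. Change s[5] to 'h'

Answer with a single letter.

Answer: B

Derivation:
Option A: s[5]='i'->'c', delta=(3-9)*11^0 mod 97 = 91, hash=76+91 mod 97 = 70
Option B: s[0]='b'->'a', delta=(1-2)*11^5 mod 97 = 66, hash=76+66 mod 97 = 45 <-- target
Option C: s[2]='i'->'j', delta=(10-9)*11^3 mod 97 = 70, hash=76+70 mod 97 = 49
Option D: s[5]='i'->'h', delta=(8-9)*11^0 mod 97 = 96, hash=76+96 mod 97 = 75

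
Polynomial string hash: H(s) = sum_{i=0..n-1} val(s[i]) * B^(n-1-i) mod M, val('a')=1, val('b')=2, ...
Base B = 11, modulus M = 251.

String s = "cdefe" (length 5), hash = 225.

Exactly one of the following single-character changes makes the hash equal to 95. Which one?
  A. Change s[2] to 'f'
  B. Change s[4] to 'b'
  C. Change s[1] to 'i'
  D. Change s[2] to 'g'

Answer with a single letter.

Answer: A

Derivation:
Option A: s[2]='e'->'f', delta=(6-5)*11^2 mod 251 = 121, hash=225+121 mod 251 = 95 <-- target
Option B: s[4]='e'->'b', delta=(2-5)*11^0 mod 251 = 248, hash=225+248 mod 251 = 222
Option C: s[1]='d'->'i', delta=(9-4)*11^3 mod 251 = 129, hash=225+129 mod 251 = 103
Option D: s[2]='e'->'g', delta=(7-5)*11^2 mod 251 = 242, hash=225+242 mod 251 = 216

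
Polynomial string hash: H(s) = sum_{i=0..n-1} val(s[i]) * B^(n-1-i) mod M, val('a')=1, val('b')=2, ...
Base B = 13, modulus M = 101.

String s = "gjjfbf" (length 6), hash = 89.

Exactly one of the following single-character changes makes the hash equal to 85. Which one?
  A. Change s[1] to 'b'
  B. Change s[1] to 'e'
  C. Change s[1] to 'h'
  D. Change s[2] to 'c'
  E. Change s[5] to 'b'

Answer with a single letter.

Option A: s[1]='j'->'b', delta=(2-10)*13^4 mod 101 = 75, hash=89+75 mod 101 = 63
Option B: s[1]='j'->'e', delta=(5-10)*13^4 mod 101 = 9, hash=89+9 mod 101 = 98
Option C: s[1]='j'->'h', delta=(8-10)*13^4 mod 101 = 44, hash=89+44 mod 101 = 32
Option D: s[2]='j'->'c', delta=(3-10)*13^3 mod 101 = 74, hash=89+74 mod 101 = 62
Option E: s[5]='f'->'b', delta=(2-6)*13^0 mod 101 = 97, hash=89+97 mod 101 = 85 <-- target

Answer: E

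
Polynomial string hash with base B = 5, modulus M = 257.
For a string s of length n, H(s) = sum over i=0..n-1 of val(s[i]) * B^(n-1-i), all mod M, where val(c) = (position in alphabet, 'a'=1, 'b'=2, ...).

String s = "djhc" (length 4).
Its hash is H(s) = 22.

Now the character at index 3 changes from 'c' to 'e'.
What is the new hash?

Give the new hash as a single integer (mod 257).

val('c') = 3, val('e') = 5
Position k = 3, exponent = n-1-k = 0
B^0 mod M = 5^0 mod 257 = 1
Delta = (5 - 3) * 1 mod 257 = 2
New hash = (22 + 2) mod 257 = 24

Answer: 24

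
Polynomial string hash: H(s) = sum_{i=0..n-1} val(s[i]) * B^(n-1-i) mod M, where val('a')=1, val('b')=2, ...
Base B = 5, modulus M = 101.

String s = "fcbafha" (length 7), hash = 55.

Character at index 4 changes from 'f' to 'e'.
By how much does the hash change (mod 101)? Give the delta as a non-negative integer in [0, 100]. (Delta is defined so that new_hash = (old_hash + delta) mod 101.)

Delta formula: (val(new) - val(old)) * B^(n-1-k) mod M
  val('e') - val('f') = 5 - 6 = -1
  B^(n-1-k) = 5^2 mod 101 = 25
  Delta = -1 * 25 mod 101 = 76

Answer: 76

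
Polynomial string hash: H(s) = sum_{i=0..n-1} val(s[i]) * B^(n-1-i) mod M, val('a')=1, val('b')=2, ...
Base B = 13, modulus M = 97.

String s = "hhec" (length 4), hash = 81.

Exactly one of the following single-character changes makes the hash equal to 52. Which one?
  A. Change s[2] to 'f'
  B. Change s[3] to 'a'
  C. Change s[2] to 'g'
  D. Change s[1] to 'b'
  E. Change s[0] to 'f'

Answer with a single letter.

Answer: E

Derivation:
Option A: s[2]='e'->'f', delta=(6-5)*13^1 mod 97 = 13, hash=81+13 mod 97 = 94
Option B: s[3]='c'->'a', delta=(1-3)*13^0 mod 97 = 95, hash=81+95 mod 97 = 79
Option C: s[2]='e'->'g', delta=(7-5)*13^1 mod 97 = 26, hash=81+26 mod 97 = 10
Option D: s[1]='h'->'b', delta=(2-8)*13^2 mod 97 = 53, hash=81+53 mod 97 = 37
Option E: s[0]='h'->'f', delta=(6-8)*13^3 mod 97 = 68, hash=81+68 mod 97 = 52 <-- target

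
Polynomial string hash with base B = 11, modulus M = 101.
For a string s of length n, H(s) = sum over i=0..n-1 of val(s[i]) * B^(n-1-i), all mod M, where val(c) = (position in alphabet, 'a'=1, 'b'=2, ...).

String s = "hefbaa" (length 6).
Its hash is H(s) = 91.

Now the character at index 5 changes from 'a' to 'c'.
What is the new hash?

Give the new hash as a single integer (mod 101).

Answer: 93

Derivation:
val('a') = 1, val('c') = 3
Position k = 5, exponent = n-1-k = 0
B^0 mod M = 11^0 mod 101 = 1
Delta = (3 - 1) * 1 mod 101 = 2
New hash = (91 + 2) mod 101 = 93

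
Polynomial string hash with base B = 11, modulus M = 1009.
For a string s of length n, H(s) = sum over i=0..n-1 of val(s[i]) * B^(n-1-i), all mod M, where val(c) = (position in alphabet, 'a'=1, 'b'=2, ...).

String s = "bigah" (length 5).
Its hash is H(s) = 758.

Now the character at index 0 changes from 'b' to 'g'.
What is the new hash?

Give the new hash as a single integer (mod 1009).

val('b') = 2, val('g') = 7
Position k = 0, exponent = n-1-k = 4
B^4 mod M = 11^4 mod 1009 = 515
Delta = (7 - 2) * 515 mod 1009 = 557
New hash = (758 + 557) mod 1009 = 306

Answer: 306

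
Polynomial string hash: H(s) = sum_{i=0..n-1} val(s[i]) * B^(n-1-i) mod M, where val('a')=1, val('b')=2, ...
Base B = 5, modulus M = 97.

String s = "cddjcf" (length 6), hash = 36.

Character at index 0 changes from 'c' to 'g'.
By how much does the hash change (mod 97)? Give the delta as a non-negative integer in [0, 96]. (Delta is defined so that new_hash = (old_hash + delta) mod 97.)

Delta formula: (val(new) - val(old)) * B^(n-1-k) mod M
  val('g') - val('c') = 7 - 3 = 4
  B^(n-1-k) = 5^5 mod 97 = 21
  Delta = 4 * 21 mod 97 = 84

Answer: 84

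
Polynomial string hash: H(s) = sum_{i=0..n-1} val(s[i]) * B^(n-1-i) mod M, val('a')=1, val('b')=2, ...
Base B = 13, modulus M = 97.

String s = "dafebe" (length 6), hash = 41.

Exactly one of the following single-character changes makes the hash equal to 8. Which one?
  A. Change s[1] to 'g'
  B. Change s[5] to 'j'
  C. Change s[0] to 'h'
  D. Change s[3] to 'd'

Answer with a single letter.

Option A: s[1]='a'->'g', delta=(7-1)*13^4 mod 97 = 64, hash=41+64 mod 97 = 8 <-- target
Option B: s[5]='e'->'j', delta=(10-5)*13^0 mod 97 = 5, hash=41+5 mod 97 = 46
Option C: s[0]='d'->'h', delta=(8-4)*13^5 mod 97 = 5, hash=41+5 mod 97 = 46
Option D: s[3]='e'->'d', delta=(4-5)*13^2 mod 97 = 25, hash=41+25 mod 97 = 66

Answer: A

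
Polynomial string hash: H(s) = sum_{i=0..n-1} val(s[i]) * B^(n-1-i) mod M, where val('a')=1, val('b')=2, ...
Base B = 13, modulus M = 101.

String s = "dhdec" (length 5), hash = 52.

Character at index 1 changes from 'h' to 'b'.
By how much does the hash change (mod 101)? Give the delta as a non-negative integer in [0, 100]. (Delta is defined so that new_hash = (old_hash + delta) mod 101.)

Answer: 49

Derivation:
Delta formula: (val(new) - val(old)) * B^(n-1-k) mod M
  val('b') - val('h') = 2 - 8 = -6
  B^(n-1-k) = 13^3 mod 101 = 76
  Delta = -6 * 76 mod 101 = 49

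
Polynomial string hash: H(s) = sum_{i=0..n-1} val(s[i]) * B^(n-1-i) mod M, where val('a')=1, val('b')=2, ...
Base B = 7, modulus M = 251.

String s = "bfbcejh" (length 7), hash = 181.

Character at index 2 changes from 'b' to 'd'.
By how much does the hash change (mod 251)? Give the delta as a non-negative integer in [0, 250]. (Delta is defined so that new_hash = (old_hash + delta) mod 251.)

Answer: 33

Derivation:
Delta formula: (val(new) - val(old)) * B^(n-1-k) mod M
  val('d') - val('b') = 4 - 2 = 2
  B^(n-1-k) = 7^4 mod 251 = 142
  Delta = 2 * 142 mod 251 = 33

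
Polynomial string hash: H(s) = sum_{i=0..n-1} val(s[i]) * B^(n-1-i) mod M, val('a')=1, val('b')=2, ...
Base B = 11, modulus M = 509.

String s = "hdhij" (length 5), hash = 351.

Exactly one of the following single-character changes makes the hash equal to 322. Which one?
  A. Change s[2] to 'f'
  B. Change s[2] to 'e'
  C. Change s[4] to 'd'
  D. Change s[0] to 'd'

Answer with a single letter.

Option A: s[2]='h'->'f', delta=(6-8)*11^2 mod 509 = 267, hash=351+267 mod 509 = 109
Option B: s[2]='h'->'e', delta=(5-8)*11^2 mod 509 = 146, hash=351+146 mod 509 = 497
Option C: s[4]='j'->'d', delta=(4-10)*11^0 mod 509 = 503, hash=351+503 mod 509 = 345
Option D: s[0]='h'->'d', delta=(4-8)*11^4 mod 509 = 480, hash=351+480 mod 509 = 322 <-- target

Answer: D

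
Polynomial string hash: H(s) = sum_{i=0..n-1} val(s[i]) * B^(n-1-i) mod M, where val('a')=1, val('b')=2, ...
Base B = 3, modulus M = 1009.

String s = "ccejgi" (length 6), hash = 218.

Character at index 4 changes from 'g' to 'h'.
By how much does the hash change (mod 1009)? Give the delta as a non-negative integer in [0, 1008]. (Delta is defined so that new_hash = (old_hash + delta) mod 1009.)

Delta formula: (val(new) - val(old)) * B^(n-1-k) mod M
  val('h') - val('g') = 8 - 7 = 1
  B^(n-1-k) = 3^1 mod 1009 = 3
  Delta = 1 * 3 mod 1009 = 3

Answer: 3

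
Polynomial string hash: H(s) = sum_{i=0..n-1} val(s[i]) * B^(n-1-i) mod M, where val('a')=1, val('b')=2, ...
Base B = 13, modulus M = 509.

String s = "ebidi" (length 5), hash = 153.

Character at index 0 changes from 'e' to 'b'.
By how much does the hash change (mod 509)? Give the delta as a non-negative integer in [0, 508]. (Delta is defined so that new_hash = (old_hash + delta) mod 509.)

Delta formula: (val(new) - val(old)) * B^(n-1-k) mod M
  val('b') - val('e') = 2 - 5 = -3
  B^(n-1-k) = 13^4 mod 509 = 57
  Delta = -3 * 57 mod 509 = 338

Answer: 338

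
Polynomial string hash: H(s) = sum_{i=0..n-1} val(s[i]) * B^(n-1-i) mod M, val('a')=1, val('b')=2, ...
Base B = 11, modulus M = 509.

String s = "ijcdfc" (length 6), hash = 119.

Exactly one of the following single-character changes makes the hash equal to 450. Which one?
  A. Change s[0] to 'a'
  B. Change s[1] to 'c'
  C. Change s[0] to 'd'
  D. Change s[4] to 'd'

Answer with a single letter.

Answer: B

Derivation:
Option A: s[0]='i'->'a', delta=(1-9)*11^5 mod 509 = 380, hash=119+380 mod 509 = 499
Option B: s[1]='j'->'c', delta=(3-10)*11^4 mod 509 = 331, hash=119+331 mod 509 = 450 <-- target
Option C: s[0]='i'->'d', delta=(4-9)*11^5 mod 509 = 492, hash=119+492 mod 509 = 102
Option D: s[4]='f'->'d', delta=(4-6)*11^1 mod 509 = 487, hash=119+487 mod 509 = 97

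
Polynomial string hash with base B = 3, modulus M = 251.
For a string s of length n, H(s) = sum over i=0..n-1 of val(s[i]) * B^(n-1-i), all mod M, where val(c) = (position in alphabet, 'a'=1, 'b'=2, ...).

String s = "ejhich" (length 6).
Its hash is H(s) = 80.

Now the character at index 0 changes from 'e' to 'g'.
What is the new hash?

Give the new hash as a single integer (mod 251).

val('e') = 5, val('g') = 7
Position k = 0, exponent = n-1-k = 5
B^5 mod M = 3^5 mod 251 = 243
Delta = (7 - 5) * 243 mod 251 = 235
New hash = (80 + 235) mod 251 = 64

Answer: 64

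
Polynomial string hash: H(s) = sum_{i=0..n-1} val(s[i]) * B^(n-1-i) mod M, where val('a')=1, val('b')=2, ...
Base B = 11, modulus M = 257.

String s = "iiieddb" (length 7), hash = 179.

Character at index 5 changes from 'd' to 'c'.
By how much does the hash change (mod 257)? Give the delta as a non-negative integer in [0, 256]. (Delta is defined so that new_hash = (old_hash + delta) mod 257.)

Answer: 246

Derivation:
Delta formula: (val(new) - val(old)) * B^(n-1-k) mod M
  val('c') - val('d') = 3 - 4 = -1
  B^(n-1-k) = 11^1 mod 257 = 11
  Delta = -1 * 11 mod 257 = 246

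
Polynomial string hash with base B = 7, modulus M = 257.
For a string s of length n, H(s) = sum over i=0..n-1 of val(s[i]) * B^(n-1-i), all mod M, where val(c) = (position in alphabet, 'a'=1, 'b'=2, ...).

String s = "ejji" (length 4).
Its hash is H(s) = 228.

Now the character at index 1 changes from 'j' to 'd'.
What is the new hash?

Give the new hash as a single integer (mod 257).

val('j') = 10, val('d') = 4
Position k = 1, exponent = n-1-k = 2
B^2 mod M = 7^2 mod 257 = 49
Delta = (4 - 10) * 49 mod 257 = 220
New hash = (228 + 220) mod 257 = 191

Answer: 191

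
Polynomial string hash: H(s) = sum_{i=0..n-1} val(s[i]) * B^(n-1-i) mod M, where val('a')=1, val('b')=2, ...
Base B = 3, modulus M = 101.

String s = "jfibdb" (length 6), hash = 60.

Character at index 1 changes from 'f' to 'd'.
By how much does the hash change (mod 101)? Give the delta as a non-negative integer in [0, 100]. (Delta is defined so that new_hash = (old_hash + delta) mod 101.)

Answer: 40

Derivation:
Delta formula: (val(new) - val(old)) * B^(n-1-k) mod M
  val('d') - val('f') = 4 - 6 = -2
  B^(n-1-k) = 3^4 mod 101 = 81
  Delta = -2 * 81 mod 101 = 40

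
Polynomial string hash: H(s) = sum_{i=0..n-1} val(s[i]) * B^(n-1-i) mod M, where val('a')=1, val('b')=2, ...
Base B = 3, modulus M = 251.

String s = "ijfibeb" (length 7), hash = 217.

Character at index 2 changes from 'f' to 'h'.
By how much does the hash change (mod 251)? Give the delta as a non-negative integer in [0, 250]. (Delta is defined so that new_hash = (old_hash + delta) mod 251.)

Delta formula: (val(new) - val(old)) * B^(n-1-k) mod M
  val('h') - val('f') = 8 - 6 = 2
  B^(n-1-k) = 3^4 mod 251 = 81
  Delta = 2 * 81 mod 251 = 162

Answer: 162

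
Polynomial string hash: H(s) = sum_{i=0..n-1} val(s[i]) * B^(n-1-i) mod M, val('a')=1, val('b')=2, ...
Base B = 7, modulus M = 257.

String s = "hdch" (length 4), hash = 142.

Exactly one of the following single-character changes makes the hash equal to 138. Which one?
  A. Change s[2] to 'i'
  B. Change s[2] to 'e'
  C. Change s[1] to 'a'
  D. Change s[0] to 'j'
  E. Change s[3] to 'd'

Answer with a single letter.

Option A: s[2]='c'->'i', delta=(9-3)*7^1 mod 257 = 42, hash=142+42 mod 257 = 184
Option B: s[2]='c'->'e', delta=(5-3)*7^1 mod 257 = 14, hash=142+14 mod 257 = 156
Option C: s[1]='d'->'a', delta=(1-4)*7^2 mod 257 = 110, hash=142+110 mod 257 = 252
Option D: s[0]='h'->'j', delta=(10-8)*7^3 mod 257 = 172, hash=142+172 mod 257 = 57
Option E: s[3]='h'->'d', delta=(4-8)*7^0 mod 257 = 253, hash=142+253 mod 257 = 138 <-- target

Answer: E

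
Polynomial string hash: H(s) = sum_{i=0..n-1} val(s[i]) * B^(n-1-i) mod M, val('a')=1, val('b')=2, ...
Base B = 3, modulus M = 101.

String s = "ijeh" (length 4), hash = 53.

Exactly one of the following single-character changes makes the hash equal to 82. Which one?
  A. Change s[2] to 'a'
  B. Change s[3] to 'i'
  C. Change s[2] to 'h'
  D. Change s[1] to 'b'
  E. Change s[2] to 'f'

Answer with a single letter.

Option A: s[2]='e'->'a', delta=(1-5)*3^1 mod 101 = 89, hash=53+89 mod 101 = 41
Option B: s[3]='h'->'i', delta=(9-8)*3^0 mod 101 = 1, hash=53+1 mod 101 = 54
Option C: s[2]='e'->'h', delta=(8-5)*3^1 mod 101 = 9, hash=53+9 mod 101 = 62
Option D: s[1]='j'->'b', delta=(2-10)*3^2 mod 101 = 29, hash=53+29 mod 101 = 82 <-- target
Option E: s[2]='e'->'f', delta=(6-5)*3^1 mod 101 = 3, hash=53+3 mod 101 = 56

Answer: D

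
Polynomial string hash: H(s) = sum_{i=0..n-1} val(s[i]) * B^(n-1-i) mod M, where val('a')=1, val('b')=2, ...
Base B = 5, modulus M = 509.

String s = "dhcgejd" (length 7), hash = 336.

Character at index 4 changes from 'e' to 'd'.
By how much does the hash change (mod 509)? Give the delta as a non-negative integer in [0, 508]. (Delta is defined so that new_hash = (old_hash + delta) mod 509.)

Delta formula: (val(new) - val(old)) * B^(n-1-k) mod M
  val('d') - val('e') = 4 - 5 = -1
  B^(n-1-k) = 5^2 mod 509 = 25
  Delta = -1 * 25 mod 509 = 484

Answer: 484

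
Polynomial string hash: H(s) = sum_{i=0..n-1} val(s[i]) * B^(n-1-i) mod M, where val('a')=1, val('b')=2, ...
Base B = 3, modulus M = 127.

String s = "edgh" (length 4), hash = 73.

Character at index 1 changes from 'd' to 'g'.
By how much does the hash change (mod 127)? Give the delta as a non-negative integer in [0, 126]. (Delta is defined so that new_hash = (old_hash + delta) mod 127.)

Delta formula: (val(new) - val(old)) * B^(n-1-k) mod M
  val('g') - val('d') = 7 - 4 = 3
  B^(n-1-k) = 3^2 mod 127 = 9
  Delta = 3 * 9 mod 127 = 27

Answer: 27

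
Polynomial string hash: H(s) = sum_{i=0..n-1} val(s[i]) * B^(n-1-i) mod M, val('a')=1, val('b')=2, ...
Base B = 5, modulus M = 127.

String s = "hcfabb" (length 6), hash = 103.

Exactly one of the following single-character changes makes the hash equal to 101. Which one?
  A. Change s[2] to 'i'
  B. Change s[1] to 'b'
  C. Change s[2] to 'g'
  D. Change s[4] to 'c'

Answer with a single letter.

Answer: C

Derivation:
Option A: s[2]='f'->'i', delta=(9-6)*5^3 mod 127 = 121, hash=103+121 mod 127 = 97
Option B: s[1]='c'->'b', delta=(2-3)*5^4 mod 127 = 10, hash=103+10 mod 127 = 113
Option C: s[2]='f'->'g', delta=(7-6)*5^3 mod 127 = 125, hash=103+125 mod 127 = 101 <-- target
Option D: s[4]='b'->'c', delta=(3-2)*5^1 mod 127 = 5, hash=103+5 mod 127 = 108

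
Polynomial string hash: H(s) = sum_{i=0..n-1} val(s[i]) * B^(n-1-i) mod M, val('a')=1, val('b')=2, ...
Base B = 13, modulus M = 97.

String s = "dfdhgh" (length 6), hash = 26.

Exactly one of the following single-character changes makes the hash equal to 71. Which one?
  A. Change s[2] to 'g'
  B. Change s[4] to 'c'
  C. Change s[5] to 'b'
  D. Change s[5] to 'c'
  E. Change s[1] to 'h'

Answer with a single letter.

Option A: s[2]='d'->'g', delta=(7-4)*13^3 mod 97 = 92, hash=26+92 mod 97 = 21
Option B: s[4]='g'->'c', delta=(3-7)*13^1 mod 97 = 45, hash=26+45 mod 97 = 71 <-- target
Option C: s[5]='h'->'b', delta=(2-8)*13^0 mod 97 = 91, hash=26+91 mod 97 = 20
Option D: s[5]='h'->'c', delta=(3-8)*13^0 mod 97 = 92, hash=26+92 mod 97 = 21
Option E: s[1]='f'->'h', delta=(8-6)*13^4 mod 97 = 86, hash=26+86 mod 97 = 15

Answer: B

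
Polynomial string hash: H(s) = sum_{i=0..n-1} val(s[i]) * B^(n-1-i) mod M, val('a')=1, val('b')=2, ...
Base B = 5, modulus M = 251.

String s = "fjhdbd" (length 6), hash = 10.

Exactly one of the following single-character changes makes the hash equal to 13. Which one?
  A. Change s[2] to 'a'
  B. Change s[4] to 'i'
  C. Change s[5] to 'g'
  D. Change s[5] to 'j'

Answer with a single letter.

Option A: s[2]='h'->'a', delta=(1-8)*5^3 mod 251 = 129, hash=10+129 mod 251 = 139
Option B: s[4]='b'->'i', delta=(9-2)*5^1 mod 251 = 35, hash=10+35 mod 251 = 45
Option C: s[5]='d'->'g', delta=(7-4)*5^0 mod 251 = 3, hash=10+3 mod 251 = 13 <-- target
Option D: s[5]='d'->'j', delta=(10-4)*5^0 mod 251 = 6, hash=10+6 mod 251 = 16

Answer: C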